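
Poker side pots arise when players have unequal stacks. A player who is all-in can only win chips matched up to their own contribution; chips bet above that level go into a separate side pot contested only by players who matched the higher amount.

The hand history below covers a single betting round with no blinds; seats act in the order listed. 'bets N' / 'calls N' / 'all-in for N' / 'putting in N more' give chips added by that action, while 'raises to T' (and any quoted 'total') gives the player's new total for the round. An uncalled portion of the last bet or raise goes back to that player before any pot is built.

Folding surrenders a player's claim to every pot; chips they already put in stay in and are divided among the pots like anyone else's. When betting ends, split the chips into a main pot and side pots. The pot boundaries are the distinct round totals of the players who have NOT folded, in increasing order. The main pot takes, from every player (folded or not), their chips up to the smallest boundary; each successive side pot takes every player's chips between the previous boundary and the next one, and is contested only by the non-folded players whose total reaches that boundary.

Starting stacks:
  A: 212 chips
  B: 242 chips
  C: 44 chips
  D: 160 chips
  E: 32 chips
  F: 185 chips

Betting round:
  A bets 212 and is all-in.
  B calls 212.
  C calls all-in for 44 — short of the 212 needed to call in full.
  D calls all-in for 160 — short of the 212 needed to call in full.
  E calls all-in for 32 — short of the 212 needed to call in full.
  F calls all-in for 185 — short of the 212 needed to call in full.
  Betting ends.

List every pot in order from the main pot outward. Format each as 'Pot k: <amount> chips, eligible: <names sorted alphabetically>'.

Pot 1: 192 chips, eligible: A, B, C, D, E, F
Pot 2: 60 chips, eligible: A, B, C, D, F
Pot 3: 464 chips, eligible: A, B, D, F
Pot 4: 75 chips, eligible: A, B, F
Pot 5: 54 chips, eligible: A, B

Derivation:
Contributions: A=212, B=212, C=44, D=160, E=32, F=185
Pot levels (distinct totals of non-folded players): 32, 44, 160, 185, 212
Layer 1-32: 32 each from A, B, C, D, E, F = 32*6 = 192 chips; eligible A, B, C, D, E, F
Layer 33-44: 12 each from A, B, C, D, F = 12*5 = 60 chips; eligible A, B, C, D, F
Layer 45-160: 116 each from A, B, D, F = 116*4 = 464 chips; eligible A, B, D, F
Layer 161-185: 25 each from A, B, F = 25*3 = 75 chips; eligible A, B, F
Layer 186-212: 27 each from A, B = 27*2 = 54 chips; eligible A, B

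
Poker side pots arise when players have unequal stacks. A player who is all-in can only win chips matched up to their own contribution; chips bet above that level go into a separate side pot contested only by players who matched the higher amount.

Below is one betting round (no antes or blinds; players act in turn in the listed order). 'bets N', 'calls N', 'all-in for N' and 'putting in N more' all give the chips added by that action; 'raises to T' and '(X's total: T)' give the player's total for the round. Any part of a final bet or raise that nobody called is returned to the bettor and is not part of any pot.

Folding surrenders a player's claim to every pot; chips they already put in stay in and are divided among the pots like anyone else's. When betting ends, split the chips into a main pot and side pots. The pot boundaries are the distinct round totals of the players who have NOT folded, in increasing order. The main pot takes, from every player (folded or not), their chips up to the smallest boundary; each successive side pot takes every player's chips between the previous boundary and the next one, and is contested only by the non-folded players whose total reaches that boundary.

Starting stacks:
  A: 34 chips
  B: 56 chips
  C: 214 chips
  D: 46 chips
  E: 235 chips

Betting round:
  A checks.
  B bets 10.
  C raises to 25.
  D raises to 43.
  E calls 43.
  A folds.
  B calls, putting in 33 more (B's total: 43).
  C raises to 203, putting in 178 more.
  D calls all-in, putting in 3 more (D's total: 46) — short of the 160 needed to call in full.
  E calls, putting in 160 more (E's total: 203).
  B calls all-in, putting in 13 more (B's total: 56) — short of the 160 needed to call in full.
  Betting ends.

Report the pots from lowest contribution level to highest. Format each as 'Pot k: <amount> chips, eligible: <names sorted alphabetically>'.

Contributions: B=56, C=203, D=46, E=203
Folded: A
Pot levels (distinct totals of non-folded players): 46, 56, 203
Layer 1-46: 46 each from B, C, D, E = 46*4 = 184 chips; eligible B, C, D, E
Layer 47-56: 10 each from B, C, E = 10*3 = 30 chips; eligible B, C, E
Layer 57-203: 147 each from C, E = 147*2 = 294 chips; eligible C, E

Pot 1: 184 chips, eligible: B, C, D, E
Pot 2: 30 chips, eligible: B, C, E
Pot 3: 294 chips, eligible: C, E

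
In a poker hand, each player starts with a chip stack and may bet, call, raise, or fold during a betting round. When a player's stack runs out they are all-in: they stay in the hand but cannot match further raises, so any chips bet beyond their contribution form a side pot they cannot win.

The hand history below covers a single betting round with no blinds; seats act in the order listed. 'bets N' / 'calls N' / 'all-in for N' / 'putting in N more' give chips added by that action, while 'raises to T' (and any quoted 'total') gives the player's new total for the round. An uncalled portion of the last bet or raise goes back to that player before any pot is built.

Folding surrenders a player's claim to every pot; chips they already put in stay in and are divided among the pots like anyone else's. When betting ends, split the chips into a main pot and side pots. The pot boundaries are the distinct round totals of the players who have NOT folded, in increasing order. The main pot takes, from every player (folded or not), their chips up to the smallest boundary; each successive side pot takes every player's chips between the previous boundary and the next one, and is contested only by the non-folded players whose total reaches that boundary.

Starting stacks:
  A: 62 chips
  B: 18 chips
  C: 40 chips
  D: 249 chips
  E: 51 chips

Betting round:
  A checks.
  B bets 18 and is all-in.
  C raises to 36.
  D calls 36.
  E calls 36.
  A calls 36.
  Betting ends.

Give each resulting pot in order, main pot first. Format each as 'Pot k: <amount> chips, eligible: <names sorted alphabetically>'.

Pot 1: 90 chips, eligible: A, B, C, D, E
Pot 2: 72 chips, eligible: A, C, D, E

Derivation:
Contributions: A=36, B=18, C=36, D=36, E=36
Pot levels (distinct totals of non-folded players): 18, 36
Layer 1-18: 18 each from A, B, C, D, E = 18*5 = 90 chips; eligible A, B, C, D, E
Layer 19-36: 18 each from A, C, D, E = 18*4 = 72 chips; eligible A, C, D, E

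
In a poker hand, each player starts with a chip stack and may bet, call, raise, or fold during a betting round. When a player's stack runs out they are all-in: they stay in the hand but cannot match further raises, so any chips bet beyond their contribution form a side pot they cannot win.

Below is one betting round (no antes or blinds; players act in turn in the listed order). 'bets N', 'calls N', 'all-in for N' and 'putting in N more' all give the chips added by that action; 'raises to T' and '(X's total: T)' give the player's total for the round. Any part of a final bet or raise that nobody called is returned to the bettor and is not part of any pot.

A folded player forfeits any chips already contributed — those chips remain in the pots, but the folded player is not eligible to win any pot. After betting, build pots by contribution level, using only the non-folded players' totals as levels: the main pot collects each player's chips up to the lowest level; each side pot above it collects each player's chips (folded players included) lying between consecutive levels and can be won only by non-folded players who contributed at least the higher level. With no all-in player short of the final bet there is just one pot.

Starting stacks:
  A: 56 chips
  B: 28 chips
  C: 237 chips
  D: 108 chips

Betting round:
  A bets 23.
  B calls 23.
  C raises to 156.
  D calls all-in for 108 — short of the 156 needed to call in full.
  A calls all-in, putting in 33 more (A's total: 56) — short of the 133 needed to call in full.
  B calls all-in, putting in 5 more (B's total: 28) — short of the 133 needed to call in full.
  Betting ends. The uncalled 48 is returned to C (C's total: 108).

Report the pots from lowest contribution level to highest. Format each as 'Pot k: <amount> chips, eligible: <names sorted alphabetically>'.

Pot 1: 112 chips, eligible: A, B, C, D
Pot 2: 84 chips, eligible: A, C, D
Pot 3: 104 chips, eligible: C, D

Derivation:
Contributions (after 48 returned to C): A=56, B=28, C=108, D=108
Pot levels (distinct totals of non-folded players): 28, 56, 108
Layer 1-28: 28 each from A, B, C, D = 28*4 = 112 chips; eligible A, B, C, D
Layer 29-56: 28 each from A, C, D = 28*3 = 84 chips; eligible A, C, D
Layer 57-108: 52 each from C, D = 52*2 = 104 chips; eligible C, D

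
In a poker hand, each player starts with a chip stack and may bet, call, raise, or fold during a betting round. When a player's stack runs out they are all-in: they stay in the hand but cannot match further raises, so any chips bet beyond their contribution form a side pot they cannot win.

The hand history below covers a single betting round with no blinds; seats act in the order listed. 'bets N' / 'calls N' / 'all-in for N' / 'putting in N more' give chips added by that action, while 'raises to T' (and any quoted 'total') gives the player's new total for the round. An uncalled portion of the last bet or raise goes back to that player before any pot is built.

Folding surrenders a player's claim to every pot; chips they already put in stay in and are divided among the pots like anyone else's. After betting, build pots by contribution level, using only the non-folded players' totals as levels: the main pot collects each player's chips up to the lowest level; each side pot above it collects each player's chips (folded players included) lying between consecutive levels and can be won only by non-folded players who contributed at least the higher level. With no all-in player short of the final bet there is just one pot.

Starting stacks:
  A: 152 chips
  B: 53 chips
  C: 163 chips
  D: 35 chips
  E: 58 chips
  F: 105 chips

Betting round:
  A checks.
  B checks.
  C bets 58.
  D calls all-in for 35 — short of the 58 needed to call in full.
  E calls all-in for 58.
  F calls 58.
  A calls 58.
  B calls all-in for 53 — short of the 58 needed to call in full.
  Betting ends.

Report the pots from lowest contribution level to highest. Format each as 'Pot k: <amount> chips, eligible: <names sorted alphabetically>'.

Pot 1: 210 chips, eligible: A, B, C, D, E, F
Pot 2: 90 chips, eligible: A, B, C, E, F
Pot 3: 20 chips, eligible: A, C, E, F

Derivation:
Contributions: A=58, B=53, C=58, D=35, E=58, F=58
Pot levels (distinct totals of non-folded players): 35, 53, 58
Layer 1-35: 35 each from A, B, C, D, E, F = 35*6 = 210 chips; eligible A, B, C, D, E, F
Layer 36-53: 18 each from A, B, C, E, F = 18*5 = 90 chips; eligible A, B, C, E, F
Layer 54-58: 5 each from A, C, E, F = 5*4 = 20 chips; eligible A, C, E, F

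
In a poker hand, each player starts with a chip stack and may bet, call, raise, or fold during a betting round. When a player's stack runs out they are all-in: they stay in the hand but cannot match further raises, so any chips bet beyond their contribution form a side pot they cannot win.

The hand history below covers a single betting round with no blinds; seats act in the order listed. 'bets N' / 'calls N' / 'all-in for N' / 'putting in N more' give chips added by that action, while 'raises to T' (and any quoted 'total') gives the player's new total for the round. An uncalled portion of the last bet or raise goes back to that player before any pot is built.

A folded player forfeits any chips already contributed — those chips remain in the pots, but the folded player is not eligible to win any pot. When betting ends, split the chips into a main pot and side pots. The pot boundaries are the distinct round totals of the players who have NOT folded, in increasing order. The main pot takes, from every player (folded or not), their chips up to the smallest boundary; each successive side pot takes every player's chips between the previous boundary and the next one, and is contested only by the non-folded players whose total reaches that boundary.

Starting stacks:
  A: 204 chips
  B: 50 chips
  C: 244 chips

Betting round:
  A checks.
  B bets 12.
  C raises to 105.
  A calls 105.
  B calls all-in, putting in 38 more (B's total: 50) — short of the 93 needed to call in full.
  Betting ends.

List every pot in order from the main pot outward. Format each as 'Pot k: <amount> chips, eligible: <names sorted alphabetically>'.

Pot 1: 150 chips, eligible: A, B, C
Pot 2: 110 chips, eligible: A, C

Derivation:
Contributions: A=105, B=50, C=105
Pot levels (distinct totals of non-folded players): 50, 105
Layer 1-50: 50 each from A, B, C = 50*3 = 150 chips; eligible A, B, C
Layer 51-105: 55 each from A, C = 55*2 = 110 chips; eligible A, C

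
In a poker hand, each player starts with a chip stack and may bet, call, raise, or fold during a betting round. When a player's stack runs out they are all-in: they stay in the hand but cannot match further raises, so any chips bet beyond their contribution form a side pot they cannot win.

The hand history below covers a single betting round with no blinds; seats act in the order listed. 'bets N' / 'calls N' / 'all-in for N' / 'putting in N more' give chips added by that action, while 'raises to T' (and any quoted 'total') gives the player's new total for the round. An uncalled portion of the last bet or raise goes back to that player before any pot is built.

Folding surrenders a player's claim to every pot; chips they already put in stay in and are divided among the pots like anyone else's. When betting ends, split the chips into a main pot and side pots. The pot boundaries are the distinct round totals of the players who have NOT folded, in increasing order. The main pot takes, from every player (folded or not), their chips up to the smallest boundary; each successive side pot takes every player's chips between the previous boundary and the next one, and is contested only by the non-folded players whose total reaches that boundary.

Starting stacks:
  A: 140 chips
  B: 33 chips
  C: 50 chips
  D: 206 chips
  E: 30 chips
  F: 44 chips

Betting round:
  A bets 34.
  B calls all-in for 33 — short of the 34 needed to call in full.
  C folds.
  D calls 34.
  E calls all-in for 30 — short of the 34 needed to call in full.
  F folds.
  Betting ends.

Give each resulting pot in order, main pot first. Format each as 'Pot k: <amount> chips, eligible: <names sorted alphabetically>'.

Contributions: A=34, B=33, D=34, E=30
Folded: C, F
Pot levels (distinct totals of non-folded players): 30, 33, 34
Layer 1-30: 30 each from A, B, D, E = 30*4 = 120 chips; eligible A, B, D, E
Layer 31-33: 3 each from A, B, D = 3*3 = 9 chips; eligible A, B, D
Layer 34-34: 1 each from A, D = 1*2 = 2 chips; eligible A, D

Pot 1: 120 chips, eligible: A, B, D, E
Pot 2: 9 chips, eligible: A, B, D
Pot 3: 2 chips, eligible: A, D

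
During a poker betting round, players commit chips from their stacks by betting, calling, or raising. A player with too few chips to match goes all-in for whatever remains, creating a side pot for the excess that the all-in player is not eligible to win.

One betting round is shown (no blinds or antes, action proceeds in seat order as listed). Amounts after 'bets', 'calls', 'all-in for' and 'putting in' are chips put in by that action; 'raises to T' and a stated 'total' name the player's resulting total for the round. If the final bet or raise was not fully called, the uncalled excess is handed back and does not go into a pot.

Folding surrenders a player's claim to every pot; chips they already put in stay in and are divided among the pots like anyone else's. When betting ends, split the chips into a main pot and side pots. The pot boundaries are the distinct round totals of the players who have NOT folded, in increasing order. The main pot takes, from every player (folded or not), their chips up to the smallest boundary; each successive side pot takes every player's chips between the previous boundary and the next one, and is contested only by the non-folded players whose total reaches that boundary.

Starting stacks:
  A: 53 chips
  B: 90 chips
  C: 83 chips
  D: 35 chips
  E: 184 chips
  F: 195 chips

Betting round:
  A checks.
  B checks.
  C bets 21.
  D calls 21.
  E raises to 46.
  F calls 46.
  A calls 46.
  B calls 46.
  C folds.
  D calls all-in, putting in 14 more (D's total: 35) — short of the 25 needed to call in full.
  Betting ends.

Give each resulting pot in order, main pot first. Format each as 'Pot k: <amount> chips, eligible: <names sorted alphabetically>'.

Contributions: A=46, B=46, C=21, D=35, E=46, F=46
Folded: C
Pot levels (distinct totals of non-folded players): 35, 46
Layer 1-35: A 35 + B 35 + C 21 + D 35 + E 35 + F 35 = 196 chips; eligible A, B, D, E, F
Layer 36-46: 11 each from A, B, E, F = 11*4 = 44 chips; eligible A, B, E, F

Pot 1: 196 chips, eligible: A, B, D, E, F
Pot 2: 44 chips, eligible: A, B, E, F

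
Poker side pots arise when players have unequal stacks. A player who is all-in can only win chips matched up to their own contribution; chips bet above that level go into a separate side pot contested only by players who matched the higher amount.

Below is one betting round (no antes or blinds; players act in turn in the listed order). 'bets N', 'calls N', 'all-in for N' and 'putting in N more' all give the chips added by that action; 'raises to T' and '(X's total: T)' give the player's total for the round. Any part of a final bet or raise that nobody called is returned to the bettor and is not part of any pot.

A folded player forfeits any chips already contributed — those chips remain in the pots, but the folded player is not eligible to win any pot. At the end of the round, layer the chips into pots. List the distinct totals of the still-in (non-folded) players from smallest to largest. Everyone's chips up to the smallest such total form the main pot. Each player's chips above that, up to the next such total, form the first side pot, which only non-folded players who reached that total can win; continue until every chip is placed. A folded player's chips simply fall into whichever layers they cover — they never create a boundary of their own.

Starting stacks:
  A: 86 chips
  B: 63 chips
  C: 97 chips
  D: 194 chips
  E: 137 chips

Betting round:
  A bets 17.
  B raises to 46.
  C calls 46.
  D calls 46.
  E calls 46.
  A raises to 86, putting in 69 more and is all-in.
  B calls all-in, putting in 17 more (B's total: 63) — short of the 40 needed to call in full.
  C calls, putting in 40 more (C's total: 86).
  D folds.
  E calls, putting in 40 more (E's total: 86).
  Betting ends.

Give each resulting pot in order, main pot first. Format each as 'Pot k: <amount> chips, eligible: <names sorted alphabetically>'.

Pot 1: 298 chips, eligible: A, B, C, E
Pot 2: 69 chips, eligible: A, C, E

Derivation:
Contributions: A=86, B=63, C=86, D=46, E=86
Folded: D
Pot levels (distinct totals of non-folded players): 63, 86
Layer 1-63: A 63 + B 63 + C 63 + D 46 + E 63 = 298 chips; eligible A, B, C, E
Layer 64-86: 23 each from A, C, E = 23*3 = 69 chips; eligible A, C, E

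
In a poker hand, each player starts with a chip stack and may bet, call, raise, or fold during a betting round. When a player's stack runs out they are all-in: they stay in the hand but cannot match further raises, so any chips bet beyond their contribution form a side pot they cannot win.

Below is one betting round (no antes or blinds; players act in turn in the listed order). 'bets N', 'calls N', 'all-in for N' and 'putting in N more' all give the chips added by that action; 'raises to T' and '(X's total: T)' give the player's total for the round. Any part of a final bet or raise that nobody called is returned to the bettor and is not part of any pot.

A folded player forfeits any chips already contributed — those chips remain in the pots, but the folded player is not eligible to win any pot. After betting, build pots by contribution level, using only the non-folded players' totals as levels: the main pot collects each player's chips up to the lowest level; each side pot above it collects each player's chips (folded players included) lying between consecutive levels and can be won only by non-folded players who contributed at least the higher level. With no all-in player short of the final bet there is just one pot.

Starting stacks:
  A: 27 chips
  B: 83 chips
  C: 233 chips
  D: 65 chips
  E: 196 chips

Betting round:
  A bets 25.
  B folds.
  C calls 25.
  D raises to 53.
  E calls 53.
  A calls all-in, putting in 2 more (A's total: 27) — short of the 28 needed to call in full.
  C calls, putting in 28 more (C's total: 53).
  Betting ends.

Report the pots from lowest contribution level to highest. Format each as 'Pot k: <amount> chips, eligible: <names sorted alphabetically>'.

Contributions: A=27, C=53, D=53, E=53
Folded: B
Pot levels (distinct totals of non-folded players): 27, 53
Layer 1-27: 27 each from A, C, D, E = 27*4 = 108 chips; eligible A, C, D, E
Layer 28-53: 26 each from C, D, E = 26*3 = 78 chips; eligible C, D, E

Pot 1: 108 chips, eligible: A, C, D, E
Pot 2: 78 chips, eligible: C, D, E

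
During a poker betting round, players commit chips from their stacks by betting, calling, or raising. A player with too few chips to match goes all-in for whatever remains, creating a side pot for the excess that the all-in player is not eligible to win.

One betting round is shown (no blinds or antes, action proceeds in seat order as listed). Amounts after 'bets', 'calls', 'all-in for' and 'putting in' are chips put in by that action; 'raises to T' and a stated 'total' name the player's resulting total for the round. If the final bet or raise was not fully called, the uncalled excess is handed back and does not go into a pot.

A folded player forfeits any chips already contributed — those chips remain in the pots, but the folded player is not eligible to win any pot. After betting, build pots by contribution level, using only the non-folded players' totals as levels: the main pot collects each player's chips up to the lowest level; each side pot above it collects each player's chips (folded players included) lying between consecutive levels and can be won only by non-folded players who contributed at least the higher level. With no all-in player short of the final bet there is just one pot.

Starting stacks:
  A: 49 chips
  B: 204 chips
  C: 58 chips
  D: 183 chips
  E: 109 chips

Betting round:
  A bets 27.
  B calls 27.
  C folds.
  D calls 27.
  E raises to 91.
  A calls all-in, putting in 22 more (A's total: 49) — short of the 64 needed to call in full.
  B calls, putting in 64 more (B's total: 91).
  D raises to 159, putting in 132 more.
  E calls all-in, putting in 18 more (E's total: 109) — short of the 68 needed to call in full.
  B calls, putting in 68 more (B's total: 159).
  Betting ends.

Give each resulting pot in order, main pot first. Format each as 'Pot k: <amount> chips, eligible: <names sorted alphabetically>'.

Contributions: A=49, B=159, D=159, E=109
Folded: C
Pot levels (distinct totals of non-folded players): 49, 109, 159
Layer 1-49: 49 each from A, B, D, E = 49*4 = 196 chips; eligible A, B, D, E
Layer 50-109: 60 each from B, D, E = 60*3 = 180 chips; eligible B, D, E
Layer 110-159: 50 each from B, D = 50*2 = 100 chips; eligible B, D

Pot 1: 196 chips, eligible: A, B, D, E
Pot 2: 180 chips, eligible: B, D, E
Pot 3: 100 chips, eligible: B, D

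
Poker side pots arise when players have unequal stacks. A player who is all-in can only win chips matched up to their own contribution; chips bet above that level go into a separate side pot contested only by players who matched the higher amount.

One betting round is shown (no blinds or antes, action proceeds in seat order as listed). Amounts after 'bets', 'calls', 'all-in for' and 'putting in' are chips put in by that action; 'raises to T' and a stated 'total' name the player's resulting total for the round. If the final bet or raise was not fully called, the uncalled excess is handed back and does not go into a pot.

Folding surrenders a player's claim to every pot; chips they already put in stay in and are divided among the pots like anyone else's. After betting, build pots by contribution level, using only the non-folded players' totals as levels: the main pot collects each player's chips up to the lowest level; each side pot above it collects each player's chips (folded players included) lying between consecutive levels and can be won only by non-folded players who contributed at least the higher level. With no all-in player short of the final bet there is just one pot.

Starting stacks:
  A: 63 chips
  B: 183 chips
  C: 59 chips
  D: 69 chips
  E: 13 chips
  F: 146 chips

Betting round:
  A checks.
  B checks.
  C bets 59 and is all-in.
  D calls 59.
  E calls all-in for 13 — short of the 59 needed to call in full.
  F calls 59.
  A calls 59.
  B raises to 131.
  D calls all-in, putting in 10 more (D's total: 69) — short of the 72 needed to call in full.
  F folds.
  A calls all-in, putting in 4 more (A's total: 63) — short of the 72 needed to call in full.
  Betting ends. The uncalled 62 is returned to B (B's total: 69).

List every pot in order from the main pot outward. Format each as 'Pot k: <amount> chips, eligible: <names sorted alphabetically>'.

Contributions (after 62 returned to B): A=63, B=69, C=59, D=69, E=13, F=59
Folded: F
Pot levels (distinct totals of non-folded players): 13, 59, 63, 69
Layer 1-13: 13 each from A, B, C, D, E, F = 13*6 = 78 chips; eligible A, B, C, D, E
Layer 14-59: 46 each from A, B, C, D, F = 46*5 = 230 chips; eligible A, B, C, D
Layer 60-63: 4 each from A, B, D = 4*3 = 12 chips; eligible A, B, D
Layer 64-69: 6 each from B, D = 6*2 = 12 chips; eligible B, D

Pot 1: 78 chips, eligible: A, B, C, D, E
Pot 2: 230 chips, eligible: A, B, C, D
Pot 3: 12 chips, eligible: A, B, D
Pot 4: 12 chips, eligible: B, D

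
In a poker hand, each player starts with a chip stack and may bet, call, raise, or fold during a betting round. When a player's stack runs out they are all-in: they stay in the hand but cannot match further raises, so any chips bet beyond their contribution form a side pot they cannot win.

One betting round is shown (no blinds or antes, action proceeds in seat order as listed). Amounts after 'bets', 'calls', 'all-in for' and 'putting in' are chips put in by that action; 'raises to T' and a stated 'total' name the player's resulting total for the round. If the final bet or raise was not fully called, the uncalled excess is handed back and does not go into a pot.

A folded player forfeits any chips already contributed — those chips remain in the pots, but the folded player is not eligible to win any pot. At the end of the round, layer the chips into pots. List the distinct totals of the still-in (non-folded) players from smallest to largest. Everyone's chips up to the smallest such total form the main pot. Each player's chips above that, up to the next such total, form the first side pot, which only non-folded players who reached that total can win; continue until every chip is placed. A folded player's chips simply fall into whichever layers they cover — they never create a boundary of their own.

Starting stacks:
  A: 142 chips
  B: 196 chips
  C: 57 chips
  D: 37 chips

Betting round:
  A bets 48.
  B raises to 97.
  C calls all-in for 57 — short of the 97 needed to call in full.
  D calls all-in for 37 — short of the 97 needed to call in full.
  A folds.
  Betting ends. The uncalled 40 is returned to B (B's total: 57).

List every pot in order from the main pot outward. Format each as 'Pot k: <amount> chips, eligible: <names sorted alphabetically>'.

Pot 1: 148 chips, eligible: B, C, D
Pot 2: 51 chips, eligible: B, C

Derivation:
Contributions (after 40 returned to B): A=48, B=57, C=57, D=37
Folded: A
Pot levels (distinct totals of non-folded players): 37, 57
Layer 1-37: 37 each from A, B, C, D = 37*4 = 148 chips; eligible B, C, D
Layer 38-57: A 11 + B 20 + C 20 = 51 chips; eligible B, C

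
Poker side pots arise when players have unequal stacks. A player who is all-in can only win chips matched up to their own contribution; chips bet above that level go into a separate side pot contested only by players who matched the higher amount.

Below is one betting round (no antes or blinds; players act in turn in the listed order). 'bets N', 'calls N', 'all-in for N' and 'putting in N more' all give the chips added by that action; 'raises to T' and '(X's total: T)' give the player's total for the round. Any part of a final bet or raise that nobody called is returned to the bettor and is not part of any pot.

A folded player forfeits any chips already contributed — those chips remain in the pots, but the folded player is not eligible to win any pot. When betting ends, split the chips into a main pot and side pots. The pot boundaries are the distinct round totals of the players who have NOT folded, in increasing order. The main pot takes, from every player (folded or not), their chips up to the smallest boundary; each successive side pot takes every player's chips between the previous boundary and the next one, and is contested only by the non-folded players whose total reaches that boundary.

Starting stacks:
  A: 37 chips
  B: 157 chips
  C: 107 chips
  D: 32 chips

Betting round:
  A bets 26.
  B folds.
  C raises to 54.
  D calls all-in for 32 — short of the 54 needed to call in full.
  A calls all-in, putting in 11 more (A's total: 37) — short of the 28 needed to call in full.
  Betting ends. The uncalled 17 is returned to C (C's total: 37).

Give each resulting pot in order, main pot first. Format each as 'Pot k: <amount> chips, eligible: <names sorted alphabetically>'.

Contributions (after 17 returned to C): A=37, C=37, D=32
Folded: B
Pot levels (distinct totals of non-folded players): 32, 37
Layer 1-32: 32 each from A, C, D = 32*3 = 96 chips; eligible A, C, D
Layer 33-37: 5 each from A, C = 5*2 = 10 chips; eligible A, C

Pot 1: 96 chips, eligible: A, C, D
Pot 2: 10 chips, eligible: A, C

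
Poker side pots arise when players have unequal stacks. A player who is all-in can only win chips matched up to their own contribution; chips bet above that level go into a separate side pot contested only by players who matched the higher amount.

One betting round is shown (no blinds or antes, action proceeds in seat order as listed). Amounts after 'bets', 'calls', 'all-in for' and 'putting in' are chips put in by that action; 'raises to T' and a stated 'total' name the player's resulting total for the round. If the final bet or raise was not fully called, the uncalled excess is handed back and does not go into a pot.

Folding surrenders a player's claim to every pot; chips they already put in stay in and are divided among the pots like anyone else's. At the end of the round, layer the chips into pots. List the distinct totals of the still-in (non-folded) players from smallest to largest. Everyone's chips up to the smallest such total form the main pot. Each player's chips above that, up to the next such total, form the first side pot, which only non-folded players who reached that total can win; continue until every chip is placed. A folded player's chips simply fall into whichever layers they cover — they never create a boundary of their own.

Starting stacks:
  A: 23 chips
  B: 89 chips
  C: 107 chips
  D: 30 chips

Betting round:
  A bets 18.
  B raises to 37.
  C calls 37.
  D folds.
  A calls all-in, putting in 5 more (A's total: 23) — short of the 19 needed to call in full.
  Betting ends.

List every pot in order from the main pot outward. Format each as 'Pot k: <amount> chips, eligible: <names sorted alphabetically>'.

Pot 1: 69 chips, eligible: A, B, C
Pot 2: 28 chips, eligible: B, C

Derivation:
Contributions: A=23, B=37, C=37
Folded: D
Pot levels (distinct totals of non-folded players): 23, 37
Layer 1-23: 23 each from A, B, C = 23*3 = 69 chips; eligible A, B, C
Layer 24-37: 14 each from B, C = 14*2 = 28 chips; eligible B, C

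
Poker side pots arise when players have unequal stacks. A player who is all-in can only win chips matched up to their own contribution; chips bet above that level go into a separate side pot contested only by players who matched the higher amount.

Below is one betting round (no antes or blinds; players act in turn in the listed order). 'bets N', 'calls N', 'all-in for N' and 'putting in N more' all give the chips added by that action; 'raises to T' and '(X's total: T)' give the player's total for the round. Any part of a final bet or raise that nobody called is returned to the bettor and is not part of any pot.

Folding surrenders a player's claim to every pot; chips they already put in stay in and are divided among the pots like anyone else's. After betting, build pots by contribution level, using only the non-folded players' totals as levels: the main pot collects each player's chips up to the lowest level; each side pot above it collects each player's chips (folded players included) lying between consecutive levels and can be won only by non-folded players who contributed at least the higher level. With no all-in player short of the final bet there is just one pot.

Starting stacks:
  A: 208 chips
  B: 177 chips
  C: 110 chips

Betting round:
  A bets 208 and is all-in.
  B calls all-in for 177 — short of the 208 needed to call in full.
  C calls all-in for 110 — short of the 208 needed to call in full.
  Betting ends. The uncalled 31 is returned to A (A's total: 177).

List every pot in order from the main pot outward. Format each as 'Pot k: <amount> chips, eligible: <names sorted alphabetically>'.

Contributions (after 31 returned to A): A=177, B=177, C=110
Pot levels (distinct totals of non-folded players): 110, 177
Layer 1-110: 110 each from A, B, C = 110*3 = 330 chips; eligible A, B, C
Layer 111-177: 67 each from A, B = 67*2 = 134 chips; eligible A, B

Pot 1: 330 chips, eligible: A, B, C
Pot 2: 134 chips, eligible: A, B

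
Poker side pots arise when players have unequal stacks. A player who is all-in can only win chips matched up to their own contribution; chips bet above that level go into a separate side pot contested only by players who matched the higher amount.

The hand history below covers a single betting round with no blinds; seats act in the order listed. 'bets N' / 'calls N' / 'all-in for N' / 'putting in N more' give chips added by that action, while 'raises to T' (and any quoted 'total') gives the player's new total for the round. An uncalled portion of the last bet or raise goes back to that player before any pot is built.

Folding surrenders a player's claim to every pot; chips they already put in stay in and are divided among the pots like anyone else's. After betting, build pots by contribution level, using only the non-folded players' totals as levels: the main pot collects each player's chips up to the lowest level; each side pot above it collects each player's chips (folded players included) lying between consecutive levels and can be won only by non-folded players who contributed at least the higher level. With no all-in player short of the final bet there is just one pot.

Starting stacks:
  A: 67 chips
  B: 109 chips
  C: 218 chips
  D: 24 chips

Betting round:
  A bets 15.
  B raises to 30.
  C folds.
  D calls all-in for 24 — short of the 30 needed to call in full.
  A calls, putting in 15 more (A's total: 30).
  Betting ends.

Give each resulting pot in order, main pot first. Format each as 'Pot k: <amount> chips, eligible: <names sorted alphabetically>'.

Pot 1: 72 chips, eligible: A, B, D
Pot 2: 12 chips, eligible: A, B

Derivation:
Contributions: A=30, B=30, D=24
Folded: C
Pot levels (distinct totals of non-folded players): 24, 30
Layer 1-24: 24 each from A, B, D = 24*3 = 72 chips; eligible A, B, D
Layer 25-30: 6 each from A, B = 6*2 = 12 chips; eligible A, B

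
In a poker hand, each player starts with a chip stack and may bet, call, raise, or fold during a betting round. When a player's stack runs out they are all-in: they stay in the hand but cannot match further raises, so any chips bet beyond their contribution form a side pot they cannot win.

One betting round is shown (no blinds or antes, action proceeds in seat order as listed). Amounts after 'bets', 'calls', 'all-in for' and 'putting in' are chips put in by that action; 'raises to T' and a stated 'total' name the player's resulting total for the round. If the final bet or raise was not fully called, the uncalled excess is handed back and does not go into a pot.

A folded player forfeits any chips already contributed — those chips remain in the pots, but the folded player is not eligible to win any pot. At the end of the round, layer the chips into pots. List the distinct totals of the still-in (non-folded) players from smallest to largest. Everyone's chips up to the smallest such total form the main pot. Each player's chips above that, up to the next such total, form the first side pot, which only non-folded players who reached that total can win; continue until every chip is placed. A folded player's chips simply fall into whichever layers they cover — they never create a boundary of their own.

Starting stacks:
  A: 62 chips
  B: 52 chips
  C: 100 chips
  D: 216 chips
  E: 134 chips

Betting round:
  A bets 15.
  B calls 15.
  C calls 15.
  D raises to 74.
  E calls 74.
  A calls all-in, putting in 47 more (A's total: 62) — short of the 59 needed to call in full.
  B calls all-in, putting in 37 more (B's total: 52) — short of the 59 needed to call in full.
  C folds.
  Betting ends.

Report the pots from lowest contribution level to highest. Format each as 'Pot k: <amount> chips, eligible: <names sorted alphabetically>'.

Contributions: A=62, B=52, C=15, D=74, E=74
Folded: C
Pot levels (distinct totals of non-folded players): 52, 62, 74
Layer 1-52: A 52 + B 52 + C 15 + D 52 + E 52 = 223 chips; eligible A, B, D, E
Layer 53-62: 10 each from A, D, E = 10*3 = 30 chips; eligible A, D, E
Layer 63-74: 12 each from D, E = 12*2 = 24 chips; eligible D, E

Pot 1: 223 chips, eligible: A, B, D, E
Pot 2: 30 chips, eligible: A, D, E
Pot 3: 24 chips, eligible: D, E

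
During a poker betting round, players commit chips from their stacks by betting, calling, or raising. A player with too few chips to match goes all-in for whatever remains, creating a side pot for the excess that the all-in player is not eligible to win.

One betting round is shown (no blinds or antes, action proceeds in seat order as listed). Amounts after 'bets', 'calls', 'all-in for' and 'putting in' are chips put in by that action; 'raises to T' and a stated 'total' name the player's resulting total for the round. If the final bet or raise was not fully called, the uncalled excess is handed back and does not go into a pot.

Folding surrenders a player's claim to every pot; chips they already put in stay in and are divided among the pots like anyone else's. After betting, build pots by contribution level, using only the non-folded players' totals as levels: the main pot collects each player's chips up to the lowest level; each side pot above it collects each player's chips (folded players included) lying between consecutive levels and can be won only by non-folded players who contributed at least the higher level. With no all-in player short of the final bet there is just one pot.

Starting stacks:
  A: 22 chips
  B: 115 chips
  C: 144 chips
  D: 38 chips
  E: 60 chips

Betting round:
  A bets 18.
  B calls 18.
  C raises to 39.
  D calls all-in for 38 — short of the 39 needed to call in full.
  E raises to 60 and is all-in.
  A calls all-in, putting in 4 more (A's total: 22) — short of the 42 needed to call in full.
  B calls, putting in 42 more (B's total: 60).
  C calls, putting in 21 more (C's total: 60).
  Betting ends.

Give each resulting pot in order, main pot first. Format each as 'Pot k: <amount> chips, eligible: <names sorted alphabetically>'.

Contributions: A=22, B=60, C=60, D=38, E=60
Pot levels (distinct totals of non-folded players): 22, 38, 60
Layer 1-22: 22 each from A, B, C, D, E = 22*5 = 110 chips; eligible A, B, C, D, E
Layer 23-38: 16 each from B, C, D, E = 16*4 = 64 chips; eligible B, C, D, E
Layer 39-60: 22 each from B, C, E = 22*3 = 66 chips; eligible B, C, E

Pot 1: 110 chips, eligible: A, B, C, D, E
Pot 2: 64 chips, eligible: B, C, D, E
Pot 3: 66 chips, eligible: B, C, E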